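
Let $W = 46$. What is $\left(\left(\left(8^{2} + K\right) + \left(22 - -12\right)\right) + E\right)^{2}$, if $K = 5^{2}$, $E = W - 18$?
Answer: $22801$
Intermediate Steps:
$E = 28$ ($E = 46 - 18 = 28$)
$K = 25$
$\left(\left(\left(8^{2} + K\right) + \left(22 - -12\right)\right) + E\right)^{2} = \left(\left(\left(8^{2} + 25\right) + \left(22 - -12\right)\right) + 28\right)^{2} = \left(\left(\left(64 + 25\right) + \left(22 + 12\right)\right) + 28\right)^{2} = \left(\left(89 + 34\right) + 28\right)^{2} = \left(123 + 28\right)^{2} = 151^{2} = 22801$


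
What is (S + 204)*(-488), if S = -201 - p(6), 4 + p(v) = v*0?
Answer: -3416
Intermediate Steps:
p(v) = -4 (p(v) = -4 + v*0 = -4 + 0 = -4)
S = -197 (S = -201 - 1*(-4) = -201 + 4 = -197)
(S + 204)*(-488) = (-197 + 204)*(-488) = 7*(-488) = -3416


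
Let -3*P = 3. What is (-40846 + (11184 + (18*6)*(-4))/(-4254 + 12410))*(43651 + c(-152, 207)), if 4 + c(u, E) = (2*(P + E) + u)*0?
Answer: -3635022809982/2039 ≈ -1.7827e+9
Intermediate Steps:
P = -1 (P = -⅓*3 = -1)
c(u, E) = -4 (c(u, E) = -4 + (2*(-1 + E) + u)*0 = -4 + ((-2 + 2*E) + u)*0 = -4 + (-2 + u + 2*E)*0 = -4 + 0 = -4)
(-40846 + (11184 + (18*6)*(-4))/(-4254 + 12410))*(43651 + c(-152, 207)) = (-40846 + (11184 + (18*6)*(-4))/(-4254 + 12410))*(43651 - 4) = (-40846 + (11184 + 108*(-4))/8156)*43647 = (-40846 + (11184 - 432)*(1/8156))*43647 = (-40846 + 10752*(1/8156))*43647 = (-40846 + 2688/2039)*43647 = -83282306/2039*43647 = -3635022809982/2039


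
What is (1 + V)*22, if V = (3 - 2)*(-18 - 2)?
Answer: -418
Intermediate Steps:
V = -20 (V = 1*(-20) = -20)
(1 + V)*22 = (1 - 20)*22 = -19*22 = -418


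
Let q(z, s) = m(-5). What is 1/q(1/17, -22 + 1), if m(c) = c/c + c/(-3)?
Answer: 3/8 ≈ 0.37500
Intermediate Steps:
m(c) = 1 - c/3 (m(c) = 1 + c*(-1/3) = 1 - c/3)
q(z, s) = 8/3 (q(z, s) = 1 - 1/3*(-5) = 1 + 5/3 = 8/3)
1/q(1/17, -22 + 1) = 1/(8/3) = 3/8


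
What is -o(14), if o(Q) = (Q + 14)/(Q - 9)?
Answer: -28/5 ≈ -5.6000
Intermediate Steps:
o(Q) = (14 + Q)/(-9 + Q)
-o(14) = -(14 + 14)/(-9 + 14) = -28/5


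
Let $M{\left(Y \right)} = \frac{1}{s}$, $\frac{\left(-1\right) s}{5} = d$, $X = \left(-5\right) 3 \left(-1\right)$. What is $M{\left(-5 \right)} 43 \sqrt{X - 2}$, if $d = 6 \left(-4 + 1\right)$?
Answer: $\frac{43 \sqrt{13}}{90} \approx 1.7227$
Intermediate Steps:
$X = 15$ ($X = \left(-15\right) \left(-1\right) = 15$)
$d = -18$ ($d = 6 \left(-3\right) = -18$)
$s = 90$ ($s = \left(-5\right) \left(-18\right) = 90$)
$M{\left(Y \right)} = \frac{1}{90}$
$M{\left(-5 \right)} 43 \sqrt{X - 2} = \frac{43 \sqrt{15 - 2}}{90} = \frac{43 \sqrt{13}}{90}$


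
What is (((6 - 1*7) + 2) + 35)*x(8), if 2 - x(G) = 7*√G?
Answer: 72 - 504*√2 ≈ -640.76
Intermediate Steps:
x(G) = 2 - 7*√G
(((6 - 1*7) + 2) + 35)*x(8) = (((6 - 1*7) + 2) + 35)*(2 - 14*√2) = (((6 - 7) + 2) + 35)*(2 - 14*√2) = ((-1 + 2) + 35)*(2 - 14*√2) = (1 + 35)*(2 - 14*√2) = 36*(2 - 14*√2) = 72 - 504*√2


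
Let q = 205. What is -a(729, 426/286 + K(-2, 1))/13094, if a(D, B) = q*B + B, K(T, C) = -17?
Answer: 228454/936221 ≈ 0.24402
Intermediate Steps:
a(D, B) = 206*B (a(D, B) = 205*B + B = 206*B)
-a(729, 426/286 + K(-2, 1))/13094 = -206*(426/286 - 17)/13094 = -206*(426*(1/286) - 17)/13094 = -206*(213/143 - 17)/13094 = -206*(-2218/143)/13094 = -(-456908)/(143*13094) = -1*(-228454/936221) = 228454/936221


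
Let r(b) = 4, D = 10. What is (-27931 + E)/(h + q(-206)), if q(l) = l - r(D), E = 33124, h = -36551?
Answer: -5193/36761 ≈ -0.14126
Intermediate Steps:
q(l) = -4 + l (q(l) = l - 1*4 = l - 4 = -4 + l)
(-27931 + E)/(h + q(-206)) = (-27931 + 33124)/(-36551 + (-4 - 206)) = 5193/(-36551 - 210) = 5193/(-36761) = 5193*(-1/36761) = -5193/36761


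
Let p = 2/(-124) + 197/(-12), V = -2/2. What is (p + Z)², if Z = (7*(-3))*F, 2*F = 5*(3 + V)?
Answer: 2040599929/138384 ≈ 14746.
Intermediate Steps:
V = -1 (V = -2*½ = -1)
F = 5 (F = (5*(3 - 1))/2 = (5*2)/2 = (½)*10 = 5)
p = -6113/372 (p = 2*(-1/124) + 197*(-1/12) = -1/62 - 197/12 = -6113/372 ≈ -16.433)
Z = -105 (Z = (7*(-3))*5 = -21*5 = -105)
(p + Z)² = (-6113/372 - 105)² = (-45173/372)² = 2040599929/138384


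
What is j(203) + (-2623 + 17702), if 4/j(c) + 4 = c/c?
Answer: 45233/3 ≈ 15078.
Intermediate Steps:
j(c) = -4/3 (j(c) = 4/(-4 + c/c) = 4/(-4 + 1) = 4/(-3) = 4*(-1/3) = -4/3)
j(203) + (-2623 + 17702) = -4/3 + (-2623 + 17702) = -4/3 + 15079 = 45233/3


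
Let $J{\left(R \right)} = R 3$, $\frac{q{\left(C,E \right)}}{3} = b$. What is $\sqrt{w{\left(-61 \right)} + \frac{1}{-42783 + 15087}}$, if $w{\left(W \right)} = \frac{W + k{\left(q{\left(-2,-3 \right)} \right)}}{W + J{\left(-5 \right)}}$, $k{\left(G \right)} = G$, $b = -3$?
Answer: $\frac{\sqrt{15940015629}}{131556} \approx 0.9597$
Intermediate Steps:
$q{\left(C,E \right)} = -9$ ($q{\left(C,E \right)} = 3 \left(-3\right) = -9$)
$J{\left(R \right)} = 3 R$
$w{\left(W \right)} = \frac{-9 + W}{-15 + W}$ ($w{\left(W \right)} = \frac{W - 9}{W + 3 \left(-5\right)} = \frac{-9 + W}{W - 15} = \frac{-9 + W}{-15 + W}$)
$\sqrt{w{\left(-61 \right)} + \frac{1}{-42783 + 15087}} = \sqrt{\frac{-9 - 61}{-15 - 61} + \frac{1}{-42783 + 15087}} = \sqrt{\frac{1}{-76} \left(-70\right) + \frac{1}{-27696}} = \sqrt{\left(- \frac{1}{76}\right) \left(-70\right) - \frac{1}{27696}} = \sqrt{\frac{35}{38} - \frac{1}{27696}} = \sqrt{\frac{484661}{526224}} = \frac{\sqrt{15940015629}}{131556}$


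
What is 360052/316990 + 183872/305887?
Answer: 84210405702/48481560065 ≈ 1.7370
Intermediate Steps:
360052/316990 + 183872/305887 = 360052*(1/316990) + 183872*(1/305887) = 180026/158495 + 183872/305887 = 84210405702/48481560065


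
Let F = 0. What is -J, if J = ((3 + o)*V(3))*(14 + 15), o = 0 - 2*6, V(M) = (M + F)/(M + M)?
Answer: 261/2 ≈ 130.50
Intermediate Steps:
V(M) = ½ (V(M) = (M + 0)/(M + M) = M/((2*M)) = M*(1/(2*M)) = ½)
o = -12 (o = 0 - 12 = -12)
J = -261/2 (J = ((3 - 12)*(½))*(14 + 15) = -9*½*29 = -9/2*29 = -261/2 ≈ -130.50)
-J = -1*(-261/2) = 261/2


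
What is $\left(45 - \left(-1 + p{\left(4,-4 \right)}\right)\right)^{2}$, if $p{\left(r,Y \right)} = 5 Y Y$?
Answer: $1156$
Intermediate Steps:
$p{\left(r,Y \right)} = 5 Y^{2}$
$\left(45 - \left(-1 + p{\left(4,-4 \right)}\right)\right)^{2} = \left(45 + \left(- 5 \left(-4\right)^{2} + 1\right)\right)^{2} = \left(45 + \left(- 5 \cdot 16 + 1\right)\right)^{2} = \left(45 + \left(\left(-1\right) 80 + 1\right)\right)^{2} = \left(45 + \left(-80 + 1\right)\right)^{2} = \left(45 - 79\right)^{2} = \left(-34\right)^{2} = 1156$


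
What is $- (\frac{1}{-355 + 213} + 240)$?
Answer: $- \frac{34079}{142} \approx -239.99$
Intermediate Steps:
$- (\frac{1}{-355 + 213} + 240) = - (\frac{1}{-142} + 240) = - (- \frac{1}{142} + 240) = \left(-1\right) \frac{34079}{142} = - \frac{34079}{142}$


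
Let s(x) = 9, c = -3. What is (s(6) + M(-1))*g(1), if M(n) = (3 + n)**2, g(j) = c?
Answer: -39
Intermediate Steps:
g(j) = -3
(s(6) + M(-1))*g(1) = (9 + (3 - 1)**2)*(-3) = (9 + 2**2)*(-3) = (9 + 4)*(-3) = 13*(-3) = -39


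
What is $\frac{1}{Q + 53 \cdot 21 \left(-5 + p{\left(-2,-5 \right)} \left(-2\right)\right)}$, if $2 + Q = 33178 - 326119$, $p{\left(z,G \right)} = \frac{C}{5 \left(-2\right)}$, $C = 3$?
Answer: $- \frac{5}{1489201} \approx -3.3575 \cdot 10^{-6}$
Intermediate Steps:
$p{\left(z,G \right)} = - \frac{3}{10}$ ($p{\left(z,G \right)} = \frac{3}{5 \left(-2\right)} = \frac{3}{-10} = 3 \left(- \frac{1}{10}\right) = - \frac{3}{10}$)
$Q = -292943$ ($Q = -2 + \left(33178 - 326119\right) = -2 - 292941 = -292943$)
$\frac{1}{Q + 53 \cdot 21 \left(-5 + p{\left(-2,-5 \right)} \left(-2\right)\right)} = \frac{1}{-292943 + 53 \cdot 21 \left(-5 - - \frac{3}{5}\right)} = \frac{1}{-292943 + 1113 \left(-5 + \frac{3}{5}\right)} = \frac{1}{-292943 + 1113 \left(- \frac{22}{5}\right)} = \frac{1}{-292943 - \frac{24486}{5}} = \frac{1}{- \frac{1489201}{5}} = - \frac{5}{1489201}$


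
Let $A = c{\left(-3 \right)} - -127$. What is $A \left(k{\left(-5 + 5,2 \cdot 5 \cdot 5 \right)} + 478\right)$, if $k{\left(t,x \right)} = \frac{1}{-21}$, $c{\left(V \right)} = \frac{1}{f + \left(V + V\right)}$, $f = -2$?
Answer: $\frac{1455365}{24} \approx 60640.0$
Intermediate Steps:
$c{\left(V \right)} = \frac{1}{-2 + 2 V}$ ($c{\left(V \right)} = \frac{1}{-2 + \left(V + V\right)} = \frac{1}{-2 + 2 V}$)
$A = \frac{1015}{8}$ ($A = \frac{1}{2 \left(-1 - 3\right)} - -127 = \frac{1}{2 \left(-4\right)} + 127 = \frac{1}{2} \left(- \frac{1}{4}\right) + 127 = - \frac{1}{8} + 127 = \frac{1015}{8} \approx 126.88$)
$k{\left(t,x \right)} = - \frac{1}{21}$
$A \left(k{\left(-5 + 5,2 \cdot 5 \cdot 5 \right)} + 478\right) = \frac{1015 \left(- \frac{1}{21} + 478\right)}{8} = \frac{1015}{8} \cdot \frac{10037}{21} = \frac{1455365}{24}$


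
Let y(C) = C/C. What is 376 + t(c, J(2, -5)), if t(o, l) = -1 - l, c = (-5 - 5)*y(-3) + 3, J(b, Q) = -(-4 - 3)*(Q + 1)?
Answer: 403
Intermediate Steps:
y(C) = 1
J(b, Q) = 7 + 7*Q (J(b, Q) = -(-7)*(1 + Q) = -(-7 - 7*Q) = 7 + 7*Q)
c = -7 (c = (-5 - 5)*1 + 3 = -10*1 + 3 = -10 + 3 = -7)
376 + t(c, J(2, -5)) = 376 + (-1 - (7 + 7*(-5))) = 376 + (-1 - (7 - 35)) = 376 + (-1 - 1*(-28)) = 376 + (-1 + 28) = 376 + 27 = 403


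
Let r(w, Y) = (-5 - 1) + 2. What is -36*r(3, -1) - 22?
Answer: 122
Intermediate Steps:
r(w, Y) = -4 (r(w, Y) = -6 + 2 = -4)
-36*r(3, -1) - 22 = -36*(-4) - 22 = 144 - 22 = 122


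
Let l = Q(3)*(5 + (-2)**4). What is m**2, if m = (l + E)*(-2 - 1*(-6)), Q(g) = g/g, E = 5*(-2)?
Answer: 1936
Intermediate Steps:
E = -10
Q(g) = 1
l = 21 (l = 1*(5 + (-2)**4) = 1*(5 + 16) = 1*21 = 21)
m = 44 (m = (21 - 10)*(-2 - 1*(-6)) = 11*(-2 + 6) = 11*4 = 44)
m**2 = 44**2 = 1936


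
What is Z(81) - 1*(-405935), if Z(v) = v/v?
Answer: 405936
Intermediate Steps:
Z(v) = 1
Z(81) - 1*(-405935) = 1 - 1*(-405935) = 1 + 405935 = 405936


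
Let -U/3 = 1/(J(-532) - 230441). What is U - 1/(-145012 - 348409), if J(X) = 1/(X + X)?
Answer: 1820189057/120981512588725 ≈ 1.5045e-5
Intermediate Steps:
J(X) = 1/(2*X)
U = 3192/245189225 (U = -3/((½)/(-532) - 230441) = -3/((½)*(-1/532) - 230441) = -3/(-1/1064 - 230441) = -3/(-245189225/1064) = -3*(-1064/245189225) = 3192/245189225 ≈ 1.3019e-5)
U - 1/(-145012 - 348409) = 3192/245189225 - 1/(-145012 - 348409) = 3192/245189225 - 1/(-493421) = 3192/245189225 - 1*(-1/493421) = 3192/245189225 + 1/493421 = 1820189057/120981512588725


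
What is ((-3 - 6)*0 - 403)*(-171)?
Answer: 68913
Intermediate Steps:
((-3 - 6)*0 - 403)*(-171) = (-9*0 - 403)*(-171) = (0 - 403)*(-171) = -403*(-171) = 68913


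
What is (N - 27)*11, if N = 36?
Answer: 99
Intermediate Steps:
(N - 27)*11 = (36 - 27)*11 = 9*11 = 99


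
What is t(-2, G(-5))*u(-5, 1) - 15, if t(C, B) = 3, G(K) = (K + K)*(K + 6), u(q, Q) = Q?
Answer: -12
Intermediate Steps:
G(K) = 2*K*(6 + K) (G(K) = (2*K)*(6 + K) = 2*K*(6 + K))
t(-2, G(-5))*u(-5, 1) - 15 = 3*1 - 15 = 3 - 15 = -12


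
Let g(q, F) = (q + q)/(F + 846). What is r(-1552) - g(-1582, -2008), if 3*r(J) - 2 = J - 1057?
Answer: -72353/83 ≈ -871.72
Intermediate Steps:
r(J) = -1055/3 + J/3 (r(J) = ⅔ + (J - 1057)/3 = ⅔ + (-1057 + J)/3 = ⅔ + (-1057/3 + J/3) = -1055/3 + J/3)
g(q, F) = 2*q/(846 + F) (g(q, F) = (2*q)/(846 + F) = 2*q/(846 + F))
r(-1552) - g(-1582, -2008) = (-1055/3 + (⅓)*(-1552)) - 2*(-1582)/(846 - 2008) = (-1055/3 - 1552/3) - 2*(-1582)/(-1162) = -869 - 2*(-1582)*(-1)/1162 = -869 - 1*226/83 = -869 - 226/83 = -72353/83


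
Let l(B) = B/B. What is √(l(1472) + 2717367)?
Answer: 2*√679342 ≈ 1648.4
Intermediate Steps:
l(B) = 1
√(l(1472) + 2717367) = √(1 + 2717367) = √2717368 = 2*√679342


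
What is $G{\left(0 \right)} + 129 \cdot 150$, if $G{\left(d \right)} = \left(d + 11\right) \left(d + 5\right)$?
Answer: $19405$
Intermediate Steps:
$G{\left(d \right)} = \left(5 + d\right) \left(11 + d\right)$ ($G{\left(d \right)} = \left(11 + d\right) \left(5 + d\right) = \left(5 + d\right) \left(11 + d\right)$)
$G{\left(0 \right)} + 129 \cdot 150 = \left(55 + 0^{2} + 16 \cdot 0\right) + 129 \cdot 150 = \left(55 + 0 + 0\right) + 19350 = 55 + 19350 = 19405$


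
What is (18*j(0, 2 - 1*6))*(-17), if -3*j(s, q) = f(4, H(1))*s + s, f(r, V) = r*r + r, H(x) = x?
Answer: 0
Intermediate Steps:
f(r, V) = r + r² (f(r, V) = r² + r = r + r²)
j(s, q) = -7*s (j(s, q) = -((4*(1 + 4))*s + s)/3 = -((4*5)*s + s)/3 = -(20*s + s)/3 = -7*s)
(18*j(0, 2 - 1*6))*(-17) = (18*(-7*0))*(-17) = (18*0)*(-17) = 0*(-17) = 0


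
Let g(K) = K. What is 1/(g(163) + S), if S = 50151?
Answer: 1/50314 ≈ 1.9875e-5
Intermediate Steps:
1/(g(163) + S) = 1/(163 + 50151) = 1/50314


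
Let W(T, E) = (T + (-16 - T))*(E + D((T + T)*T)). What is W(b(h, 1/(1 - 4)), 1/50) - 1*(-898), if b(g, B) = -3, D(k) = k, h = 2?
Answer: 15242/25 ≈ 609.68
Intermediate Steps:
W(T, E) = -32*T² - 16*E (W(T, E) = (T + (-16 - T))*(E + (T + T)*T) = -16*(E + (2*T)*T) = -16*(E + 2*T²) = -32*T² - 16*E)
W(b(h, 1/(1 - 4)), 1/50) - 1*(-898) = (-32*(-3)² - 16/50) - 1*(-898) = (-32*9 - 16*1/50) + 898 = (-288 - 8/25) + 898 = -7208/25 + 898 = 15242/25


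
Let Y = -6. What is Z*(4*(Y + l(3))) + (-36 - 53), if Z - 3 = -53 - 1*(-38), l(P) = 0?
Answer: 199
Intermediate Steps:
Z = -12 (Z = 3 + (-53 - 1*(-38)) = 3 + (-53 + 38) = 3 - 15 = -12)
Z*(4*(Y + l(3))) + (-36 - 53) = -48*(-6 + 0) + (-36 - 53) = -48*(-6) - 89 = -12*(-24) - 89 = 288 - 89 = 199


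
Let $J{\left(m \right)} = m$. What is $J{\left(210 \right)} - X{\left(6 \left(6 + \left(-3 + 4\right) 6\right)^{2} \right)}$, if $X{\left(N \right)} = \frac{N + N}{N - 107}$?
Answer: $\frac{157242}{757} \approx 207.72$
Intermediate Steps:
$X{\left(N \right)} = \frac{2 N}{-107 + N}$
$J{\left(210 \right)} - X{\left(6 \left(6 + \left(-3 + 4\right) 6\right)^{2} \right)} = 210 - \frac{2 \cdot 6 \left(6 + \left(-3 + 4\right) 6\right)^{2}}{-107 + 6 \left(6 + \left(-3 + 4\right) 6\right)^{2}} = 210 - \frac{2 \cdot 6 \left(6 + 1 \cdot 6\right)^{2}}{-107 + 6 \left(6 + 1 \cdot 6\right)^{2}} = 210 - \frac{2 \cdot 6 \left(6 + 6\right)^{2}}{-107 + 6 \left(6 + 6\right)^{2}} = 210 - \frac{2 \cdot 6 \cdot 12^{2}}{-107 + 6 \cdot 12^{2}} = 210 - \frac{2 \cdot 6 \cdot 144}{-107 + 6 \cdot 144} = 210 - 2 \cdot 864 \frac{1}{-107 + 864} = 210 - 2 \cdot 864 \cdot \frac{1}{757} = 210 - \frac{1728}{757} = \frac{157242}{757}$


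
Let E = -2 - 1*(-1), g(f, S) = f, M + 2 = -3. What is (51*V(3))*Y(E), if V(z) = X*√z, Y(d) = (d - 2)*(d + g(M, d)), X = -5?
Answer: -4590*√3 ≈ -7950.1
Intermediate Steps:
M = -5 (M = -2 - 3 = -5)
E = -1 (E = -2 + 1 = -1)
Y(d) = (-5 + d)*(-2 + d) (Y(d) = (d - 2)*(d - 5) = (-2 + d)*(-5 + d) = (-5 + d)*(-2 + d))
V(z) = -5*√z
(51*V(3))*Y(E) = (51*(-5*√3))*(10 + (-1)² - 7*(-1)) = (-255*√3)*(10 + 1 + 7) = -255*√3*18 = -4590*√3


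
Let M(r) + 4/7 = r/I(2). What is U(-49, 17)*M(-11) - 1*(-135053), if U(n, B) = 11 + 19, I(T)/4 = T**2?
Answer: 7560853/56 ≈ 1.3502e+5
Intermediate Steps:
I(T) = 4*T**2
M(r) = -4/7 + r/16 (M(r) = -4/7 + r/((4*2**2)) = -4/7 + r/((4*4)) = -4/7 + r/16)
U(n, B) = 30
U(-49, 17)*M(-11) - 1*(-135053) = 30*(-4/7 + (1/16)*(-11)) - 1*(-135053) = 30*(-4/7 - 11/16) + 135053 = 30*(-141/112) + 135053 = -2115/56 + 135053 = 7560853/56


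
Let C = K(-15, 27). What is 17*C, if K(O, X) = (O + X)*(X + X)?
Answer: 11016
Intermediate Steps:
K(O, X) = 2*X*(O + X) (K(O, X) = (O + X)*(2*X) = 2*X*(O + X))
C = 648 (C = 2*27*(-15 + 27) = 2*27*12 = 648)
17*C = 17*648 = 11016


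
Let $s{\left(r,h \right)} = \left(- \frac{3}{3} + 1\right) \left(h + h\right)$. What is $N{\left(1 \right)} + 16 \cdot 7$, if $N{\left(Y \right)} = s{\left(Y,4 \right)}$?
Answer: $112$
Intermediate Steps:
$s{\left(r,h \right)} = 0$ ($s{\left(r,h \right)} = \left(\left(-3\right) \frac{1}{3} + 1\right) 2 h = \left(-1 + 1\right) 2 h = 0 \cdot 2 h = 0$)
$N{\left(Y \right)} = 0$
$N{\left(1 \right)} + 16 \cdot 7 = 0 + 16 \cdot 7 = 0 + 112 = 112$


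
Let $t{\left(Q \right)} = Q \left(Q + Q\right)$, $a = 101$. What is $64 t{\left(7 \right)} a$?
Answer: $633472$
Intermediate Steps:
$t{\left(Q \right)} = 2 Q^{2}$ ($t{\left(Q \right)} = Q 2 Q = 2 Q^{2}$)
$64 t{\left(7 \right)} a = 64 \cdot 2 \cdot 7^{2} \cdot 101 = 64 \cdot 2 \cdot 49 \cdot 101 = 64 \cdot 98 \cdot 101 = 6272 \cdot 101 = 633472$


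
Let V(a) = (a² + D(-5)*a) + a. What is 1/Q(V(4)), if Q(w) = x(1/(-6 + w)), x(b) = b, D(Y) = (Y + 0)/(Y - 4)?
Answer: 146/9 ≈ 16.222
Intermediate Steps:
D(Y) = Y/(-4 + Y)
V(a) = a² + 14*a/9 (V(a) = (a² + (-5/(-4 - 5))*a) + a = (a² + (-5/(-9))*a) + a = (a² + (-5*(-⅑))*a) + a = (a² + 5*a/9) + a = a² + 14*a/9)
Q(w) = 1/(-6 + w)
1/Q(V(4)) = 1/(1/(-6 + (⅑)*4*(14 + 9*4))) = 1/(1/(-6 + (⅑)*4*(14 + 36))) = 1/(1/(-6 + (⅑)*4*50)) = 1/(1/(-6 + 200/9)) = 1/(1/(146/9)) = 1/(9/146) = 146/9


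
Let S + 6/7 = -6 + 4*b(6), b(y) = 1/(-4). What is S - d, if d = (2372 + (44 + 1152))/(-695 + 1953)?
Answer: -47083/4403 ≈ -10.693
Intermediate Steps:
b(y) = -¼
d = 1784/629 (d = (2372 + 1196)/1258 = 3568*(1/1258) = 1784/629 ≈ 2.8362)
S = -55/7 (S = -6/7 + (-6 + 4*(-¼)) = -6/7 + (-6 - 1) = -6/7 - 7 = -55/7 ≈ -7.8571)
S - d = -55/7 - 1*1784/629 = -55/7 - 1784/629 = -47083/4403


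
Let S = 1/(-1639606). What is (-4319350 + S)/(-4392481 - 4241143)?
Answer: 7082032176101/14155741712144 ≈ 0.50029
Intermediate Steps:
S = -1/1639606 ≈ -6.0990e-7
(-4319350 + S)/(-4392481 - 4241143) = (-4319350 - 1/1639606)/(-4392481 - 4241143) = -7082032176101/1639606/(-8633624) = -7082032176101/1639606*(-1/8633624) = 7082032176101/14155741712144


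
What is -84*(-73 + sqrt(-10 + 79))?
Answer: 6132 - 84*sqrt(69) ≈ 5434.2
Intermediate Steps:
-84*(-73 + sqrt(-10 + 79)) = -84*(-73 + sqrt(69)) = 6132 - 84*sqrt(69)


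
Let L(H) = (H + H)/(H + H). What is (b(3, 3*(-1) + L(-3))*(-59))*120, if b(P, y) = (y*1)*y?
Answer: -28320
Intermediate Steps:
L(H) = 1 (L(H) = (2*H)/((2*H)) = (2*H)*(1/(2*H)) = 1)
b(P, y) = y**2 (b(P, y) = y*y = y**2)
(b(3, 3*(-1) + L(-3))*(-59))*120 = ((3*(-1) + 1)**2*(-59))*120 = ((-3 + 1)**2*(-59))*120 = ((-2)**2*(-59))*120 = (4*(-59))*120 = -236*120 = -28320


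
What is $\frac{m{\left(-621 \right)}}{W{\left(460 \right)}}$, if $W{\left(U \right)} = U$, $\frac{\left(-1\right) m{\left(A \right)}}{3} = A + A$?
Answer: $\frac{81}{10} \approx 8.1$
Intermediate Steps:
$m{\left(A \right)} = - 6 A$ ($m{\left(A \right)} = - 3 \left(A + A\right) = - 3 \cdot 2 A = - 6 A$)
$\frac{m{\left(-621 \right)}}{W{\left(460 \right)}} = \frac{\left(-6\right) \left(-621\right)}{460} = 3726 \cdot \frac{1}{460} = \frac{81}{10}$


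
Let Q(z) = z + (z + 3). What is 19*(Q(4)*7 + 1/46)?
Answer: 67317/46 ≈ 1463.4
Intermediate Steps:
Q(z) = 3 + 2*z (Q(z) = z + (3 + z) = 3 + 2*z)
19*(Q(4)*7 + 1/46) = 19*((3 + 2*4)*7 + 1/46) = 19*((3 + 8)*7 + 1/46) = 19*(11*7 + 1/46) = 19*(77 + 1/46) = 19*(3543/46) = 67317/46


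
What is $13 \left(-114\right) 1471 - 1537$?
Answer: $-2181559$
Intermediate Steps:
$13 \left(-114\right) 1471 - 1537 = \left(-1482\right) 1471 - 1537 = -2180022 - 1537 = -2181559$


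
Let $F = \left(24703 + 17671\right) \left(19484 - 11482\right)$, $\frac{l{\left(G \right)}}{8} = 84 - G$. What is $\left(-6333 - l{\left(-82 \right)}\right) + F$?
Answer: $339069087$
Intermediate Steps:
$l{\left(G \right)} = 672 - 8 G$ ($l{\left(G \right)} = 8 \left(84 - G\right) = 672 - 8 G$)
$F = 339076748$ ($F = 42374 \cdot 8002 = 339076748$)
$\left(-6333 - l{\left(-82 \right)}\right) + F = \left(-6333 - \left(672 - -656\right)\right) + 339076748 = \left(-6333 - \left(672 + 656\right)\right) + 339076748 = \left(-6333 - 1328\right) + 339076748 = -7661 + 339076748 = 339069087$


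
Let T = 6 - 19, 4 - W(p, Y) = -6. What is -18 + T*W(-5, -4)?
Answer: -148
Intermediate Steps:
W(p, Y) = 10 (W(p, Y) = 4 - 1*(-6) = 4 + 6 = 10)
T = -13
-18 + T*W(-5, -4) = -18 - 13*10 = -18 - 130 = -148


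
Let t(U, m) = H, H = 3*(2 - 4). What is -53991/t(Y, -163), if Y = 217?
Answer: 17997/2 ≈ 8998.5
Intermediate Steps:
H = -6 (H = 3*(-2) = -6)
t(U, m) = -6
-53991/t(Y, -163) = -53991/(-6) = -53991*(-⅙) = 17997/2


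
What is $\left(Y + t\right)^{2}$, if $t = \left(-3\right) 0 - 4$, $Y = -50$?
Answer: $2916$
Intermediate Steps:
$t = -4$ ($t = 0 - 4 = -4$)
$\left(Y + t\right)^{2} = \left(-50 - 4\right)^{2} = \left(-54\right)^{2} = 2916$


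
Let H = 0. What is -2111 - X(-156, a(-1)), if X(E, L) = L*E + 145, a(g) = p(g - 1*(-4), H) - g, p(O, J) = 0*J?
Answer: -2100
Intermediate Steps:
p(O, J) = 0
a(g) = -g (a(g) = 0 - g = -g)
X(E, L) = 145 + E*L (X(E, L) = E*L + 145 = 145 + E*L)
-2111 - X(-156, a(-1)) = -2111 - (145 - (-156)*(-1)) = -2111 - (145 - 156*1) = -2111 - (145 - 156) = -2111 - 1*(-11) = -2111 + 11 = -2100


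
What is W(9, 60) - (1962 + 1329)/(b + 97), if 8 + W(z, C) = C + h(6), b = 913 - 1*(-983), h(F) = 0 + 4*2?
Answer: 116289/1993 ≈ 58.349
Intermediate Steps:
h(F) = 8 (h(F) = 0 + 8 = 8)
b = 1896 (b = 913 + 983 = 1896)
W(z, C) = C (W(z, C) = -8 + (C + 8) = -8 + (8 + C) = C)
W(9, 60) - (1962 + 1329)/(b + 97) = 60 - (1962 + 1329)/(1896 + 97) = 60 - 3291/1993 = 116289/1993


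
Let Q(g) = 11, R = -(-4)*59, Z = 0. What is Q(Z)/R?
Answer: 11/236 ≈ 0.046610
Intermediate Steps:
R = 236 (R = -4*(-59) = 236)
Q(Z)/R = 11/236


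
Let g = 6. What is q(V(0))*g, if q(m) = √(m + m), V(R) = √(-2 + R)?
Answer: 6*2^(¾)*√I ≈ 7.1352 + 7.1352*I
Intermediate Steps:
q(m) = √2*√m (q(m) = √(2*m) = √2*√m)
q(V(0))*g = (√2*√(√(-2 + 0)))*6 = (√2*√(√(-2)))*6 = (√2*√(I*√2))*6 = (√2*(2^(¼)*√I))*6 = (2^(¾)*√I)*6 = 6*2^(¾)*√I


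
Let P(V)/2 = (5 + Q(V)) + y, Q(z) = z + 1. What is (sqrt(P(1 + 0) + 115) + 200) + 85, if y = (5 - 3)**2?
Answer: 285 + sqrt(137) ≈ 296.70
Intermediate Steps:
Q(z) = 1 + z
y = 4 (y = 2**2 = 4)
P(V) = 20 + 2*V (P(V) = 2*((5 + (1 + V)) + 4) = 2*((6 + V) + 4) = 2*(10 + V) = 20 + 2*V)
(sqrt(P(1 + 0) + 115) + 200) + 85 = (sqrt((20 + 2*(1 + 0)) + 115) + 200) + 85 = (sqrt((20 + 2*1) + 115) + 200) + 85 = (sqrt((20 + 2) + 115) + 200) + 85 = (sqrt(22 + 115) + 200) + 85 = (sqrt(137) + 200) + 85 = (200 + sqrt(137)) + 85 = 285 + sqrt(137)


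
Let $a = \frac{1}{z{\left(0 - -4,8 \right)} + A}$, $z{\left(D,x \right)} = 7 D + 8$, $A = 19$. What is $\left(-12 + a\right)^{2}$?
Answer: $\frac{434281}{3025} \approx 143.56$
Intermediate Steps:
$z{\left(D,x \right)} = 8 + 7 D$
$a = \frac{1}{55}$ ($a = \frac{1}{\left(8 + 7 \left(0 - -4\right)\right) + 19} = \frac{1}{\left(8 + 7 \left(0 + 4\right)\right) + 19} = \frac{1}{\left(8 + 7 \cdot 4\right) + 19} = \frac{1}{\left(8 + 28\right) + 19} = \frac{1}{36 + 19} = \frac{1}{55} \approx 0.018182$)
$\left(-12 + a\right)^{2} = \left(-12 + \frac{1}{55}\right)^{2} = \left(- \frac{659}{55}\right)^{2} = \frac{434281}{3025}$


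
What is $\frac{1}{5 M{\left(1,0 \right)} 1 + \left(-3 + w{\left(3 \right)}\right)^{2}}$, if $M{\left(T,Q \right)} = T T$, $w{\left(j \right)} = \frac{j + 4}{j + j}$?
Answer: $\frac{36}{301} \approx 0.1196$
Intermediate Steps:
$w{\left(j \right)} = \frac{4 + j}{2 j}$
$M{\left(T,Q \right)} = T^{2}$
$\frac{1}{5 M{\left(1,0 \right)} 1 + \left(-3 + w{\left(3 \right)}\right)^{2}} = \frac{1}{5 \cdot 1^{2} \cdot 1 + \left(-3 + \frac{4 + 3}{2 \cdot 3}\right)^{2}} = \frac{1}{5 \cdot 1 \cdot 1 + \left(-3 + \frac{1}{2} \cdot \frac{1}{3} \cdot 7\right)^{2}} = \frac{1}{5 \cdot 1 + \left(-3 + \frac{7}{6}\right)^{2}} = \frac{1}{5 + \left(- \frac{11}{6}\right)^{2}} = \frac{1}{5 + \frac{121}{36}} = \frac{1}{\frac{301}{36}} = \frac{36}{301}$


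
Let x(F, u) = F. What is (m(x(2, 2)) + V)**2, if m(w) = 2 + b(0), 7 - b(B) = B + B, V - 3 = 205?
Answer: 47089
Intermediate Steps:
V = 208 (V = 3 + 205 = 208)
b(B) = 7 - 2*B (b(B) = 7 - (B + B) = 7 - 2*B)
m(w) = 9 (m(w) = 2 + (7 - 2*0) = 2 + (7 + 0) = 2 + 7 = 9)
(m(x(2, 2)) + V)**2 = (9 + 208)**2 = 217**2 = 47089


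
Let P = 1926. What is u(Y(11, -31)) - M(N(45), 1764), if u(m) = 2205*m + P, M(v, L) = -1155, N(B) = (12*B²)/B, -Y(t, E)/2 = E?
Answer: 139791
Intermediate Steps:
Y(t, E) = -2*E
N(B) = 12*B
u(m) = 1926 + 2205*m (u(m) = 2205*m + 1926 = 1926 + 2205*m)
u(Y(11, -31)) - M(N(45), 1764) = (1926 + 2205*(-2*(-31))) - 1*(-1155) = (1926 + 2205*62) + 1155 = (1926 + 136710) + 1155 = 138636 + 1155 = 139791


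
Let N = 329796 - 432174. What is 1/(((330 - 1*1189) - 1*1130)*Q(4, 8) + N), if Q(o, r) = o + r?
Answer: -1/126246 ≈ -7.9210e-6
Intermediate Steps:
N = -102378
1/(((330 - 1*1189) - 1*1130)*Q(4, 8) + N) = 1/(((330 - 1*1189) - 1*1130)*(4 + 8) - 102378) = 1/(((330 - 1189) - 1130)*12 - 102378) = 1/((-859 - 1130)*12 - 102378) = 1/(-1989*12 - 102378) = 1/(-23868 - 102378) = 1/(-126246) = -1/126246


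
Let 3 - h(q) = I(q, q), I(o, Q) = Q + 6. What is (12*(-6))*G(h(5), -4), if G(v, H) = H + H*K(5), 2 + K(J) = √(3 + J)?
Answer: -288 + 576*√2 ≈ 526.59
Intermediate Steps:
I(o, Q) = 6 + Q
K(J) = -2 + √(3 + J)
h(q) = -3 - q (h(q) = 3 - (6 + q) = 3 + (-6 - q) = -3 - q)
G(v, H) = H + H*(-2 + 2*√2) (G(v, H) = H + H*(-2 + √(3 + 5)) = H + H*(-2 + √8) = H + H*(-2 + 2*√2))
(12*(-6))*G(h(5), -4) = (12*(-6))*(-4*(-1 + 2*√2)) = -72*(4 - 8*√2) = -288 + 576*√2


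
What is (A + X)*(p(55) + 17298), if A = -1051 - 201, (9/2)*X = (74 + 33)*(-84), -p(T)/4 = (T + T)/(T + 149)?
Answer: -8598593824/153 ≈ -5.6200e+7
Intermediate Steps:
p(T) = -8*T/(149 + T) (p(T) = -4*(T + T)/(T + 149) = -4*2*T/(149 + T) = -8*T/(149 + T))
X = -5992/3 (X = 2*((74 + 33)*(-84))/9 = 2*(107*(-84))/9 = (2/9)*(-8988) = -5992/3 ≈ -1997.3)
A = -1252
(A + X)*(p(55) + 17298) = (-1252 - 5992/3)*(-8*55/(149 + 55) + 17298) = -9748*(-8*55/204 + 17298)/3 = -9748*(-8*55*1/204 + 17298)/3 = -9748*(-110/51 + 17298)/3 = -9748/3*882088/51 = -8598593824/153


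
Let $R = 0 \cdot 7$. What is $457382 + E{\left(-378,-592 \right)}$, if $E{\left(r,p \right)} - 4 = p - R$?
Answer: $456794$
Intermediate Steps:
$R = 0$
$E{\left(r,p \right)} = 4 + p$ ($E{\left(r,p \right)} = 4 + \left(p - 0\right) = 4 + \left(p + 0\right) = 4 + p$)
$457382 + E{\left(-378,-592 \right)} = 457382 + \left(4 - 592\right) = 457382 - 588 = 456794$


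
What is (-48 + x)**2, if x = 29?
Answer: 361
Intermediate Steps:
(-48 + x)**2 = (-48 + 29)**2 = (-19)**2 = 361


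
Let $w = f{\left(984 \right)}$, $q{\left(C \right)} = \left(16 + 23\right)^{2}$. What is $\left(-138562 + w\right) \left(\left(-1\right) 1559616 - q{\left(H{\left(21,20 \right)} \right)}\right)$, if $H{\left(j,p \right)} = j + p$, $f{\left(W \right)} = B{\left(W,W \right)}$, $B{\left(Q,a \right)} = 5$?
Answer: $216306459309$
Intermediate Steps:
$f{\left(W \right)} = 5$
$q{\left(C \right)} = 1521$ ($q{\left(C \right)} = 39^{2} = 1521$)
$w = 5$
$\left(-138562 + w\right) \left(\left(-1\right) 1559616 - q{\left(H{\left(21,20 \right)} \right)}\right) = \left(-138562 + 5\right) \left(\left(-1\right) 1559616 - 1521\right) = - 138557 \left(-1559616 - 1521\right) = \left(-138557\right) \left(-1561137\right) = 216306459309$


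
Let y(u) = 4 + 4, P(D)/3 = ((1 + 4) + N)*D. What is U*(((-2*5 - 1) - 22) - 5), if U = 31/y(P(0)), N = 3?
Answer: -589/4 ≈ -147.25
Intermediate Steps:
P(D) = 24*D (P(D) = 3*(((1 + 4) + 3)*D) = 3*((5 + 3)*D) = 3*(8*D) = 24*D)
y(u) = 8
U = 31/8 ≈ 3.8750
U*(((-2*5 - 1) - 22) - 5) = 31*(((-2*5 - 1) - 22) - 5)/8 = 31*(((-10 - 1) - 22) - 5)/8 = 31*((-11 - 22) - 5)/8 = 31*(-33 - 5)/8 = (31/8)*(-38) = -589/4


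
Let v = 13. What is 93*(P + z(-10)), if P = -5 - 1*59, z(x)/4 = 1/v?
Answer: -77004/13 ≈ -5923.4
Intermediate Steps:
z(x) = 4/13
P = -64 (P = -5 - 59 = -64)
93*(P + z(-10)) = 93*(-64 + 4/13) = 93*(-828/13) = -77004/13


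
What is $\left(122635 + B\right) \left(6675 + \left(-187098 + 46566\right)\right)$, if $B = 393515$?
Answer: $-69090290550$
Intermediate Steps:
$\left(122635 + B\right) \left(6675 + \left(-187098 + 46566\right)\right) = \left(122635 + 393515\right) \left(6675 + \left(-187098 + 46566\right)\right) = 516150 \left(6675 - 140532\right) = 516150 \left(-133857\right) = -69090290550$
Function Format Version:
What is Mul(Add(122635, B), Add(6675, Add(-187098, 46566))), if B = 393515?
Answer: -69090290550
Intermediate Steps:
Mul(Add(122635, B), Add(6675, Add(-187098, 46566))) = Mul(Add(122635, 393515), Add(6675, Add(-187098, 46566))) = Mul(516150, Add(6675, -140532)) = Mul(516150, -133857) = -69090290550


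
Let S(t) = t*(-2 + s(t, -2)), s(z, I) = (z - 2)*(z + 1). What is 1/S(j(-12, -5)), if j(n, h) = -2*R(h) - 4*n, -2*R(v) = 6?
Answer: 1/154332 ≈ 6.4795e-6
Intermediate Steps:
s(z, I) = (1 + z)*(-2 + z) (s(z, I) = (-2 + z)*(1 + z) = (1 + z)*(-2 + z))
R(v) = -3 (R(v) = -½*6 = -3)
j(n, h) = 6 - 4*n (j(n, h) = -2*(-3) - 4*n = 6 - 4*n)
S(t) = t*(-4 + t² - t) (S(t) = t*(-2 + (-2 + t² - t)) = t*(-4 + t² - t))
1/S(j(-12, -5)) = 1/((6 - 4*(-12))*(-4 + (6 - 4*(-12))² - (6 - 4*(-12)))) = 1/((6 + 48)*(-4 + (6 + 48)² - (6 + 48))) = 1/(54*(-4 + 54² - 1*54)) = 1/(54*(-4 + 2916 - 54)) = 1/(54*2858) = 1/154332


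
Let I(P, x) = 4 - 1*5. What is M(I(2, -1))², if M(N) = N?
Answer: 1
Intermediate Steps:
I(P, x) = -1 (I(P, x) = 4 - 5 = -1)
M(I(2, -1))² = (-1)² = 1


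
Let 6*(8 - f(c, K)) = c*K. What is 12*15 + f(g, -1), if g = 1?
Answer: 1129/6 ≈ 188.17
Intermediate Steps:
f(c, K) = 8 - K*c/6 (f(c, K) = 8 - c*K/6 = 8 - K*c/6)
12*15 + f(g, -1) = 12*15 + (8 - ⅙*(-1)*1) = 180 + (8 + ⅙) = 180 + 49/6 = 1129/6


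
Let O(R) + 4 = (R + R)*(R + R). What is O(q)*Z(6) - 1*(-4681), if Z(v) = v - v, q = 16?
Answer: 4681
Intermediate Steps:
Z(v) = 0
O(R) = -4 + 4*R² (O(R) = -4 + (R + R)*(R + R) = -4 + (2*R)*(2*R) = -4 + 4*R²)
O(q)*Z(6) - 1*(-4681) = (-4 + 4*16²)*0 - 1*(-4681) = (-4 + 4*256)*0 + 4681 = (-4 + 1024)*0 + 4681 = 1020*0 + 4681 = 0 + 4681 = 4681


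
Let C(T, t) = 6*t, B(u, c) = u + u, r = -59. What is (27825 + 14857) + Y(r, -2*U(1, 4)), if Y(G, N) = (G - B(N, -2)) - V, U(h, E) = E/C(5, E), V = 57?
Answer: 127700/3 ≈ 42567.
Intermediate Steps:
B(u, c) = 2*u
U(h, E) = ⅙ (U(h, E) = E/((6*E)) = E*(1/(6*E)) = ⅙)
Y(G, N) = -57 + G - 2*N (Y(G, N) = (G - 2*N) - 1*57 = (G - 2*N) - 57 = -57 + G - 2*N)
(27825 + 14857) + Y(r, -2*U(1, 4)) = (27825 + 14857) + (-57 - 59 - (-4)/6) = 42682 + (-57 - 59 - 2*(-⅓)) = 42682 + (-57 - 59 + ⅔) = 42682 - 346/3 = 127700/3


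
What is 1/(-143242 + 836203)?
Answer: 1/692961 ≈ 1.4431e-6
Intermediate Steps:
1/(-143242 + 836203) = 1/692961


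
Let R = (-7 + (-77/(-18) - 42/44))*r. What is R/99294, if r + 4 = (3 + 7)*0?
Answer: 56/378081 ≈ 0.00014812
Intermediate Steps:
r = -4 (r = -4 + (3 + 7)*0 = -4 + 10*0 = -4 + 0 = -4)
R = 1456/99 (R = (-7 + (-77/(-18) - 42/44))*(-4) = (-7 + (-77*(-1/18) - 42*1/44))*(-4) = (-7 + (77/18 - 21/22))*(-4) = (-7 + 329/99)*(-4) = -364/99*(-4) = 1456/99 ≈ 14.707)
R/99294 = (1456/99)/99294 = (1456/99)*(1/99294) = 56/378081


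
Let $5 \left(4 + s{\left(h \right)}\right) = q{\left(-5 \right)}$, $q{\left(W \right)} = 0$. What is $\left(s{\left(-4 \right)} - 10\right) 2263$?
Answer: $-31682$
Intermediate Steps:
$s{\left(h \right)} = -4$ ($s{\left(h \right)} = -4 + \frac{1}{5} \cdot 0 = -4 + 0 = -4$)
$\left(s{\left(-4 \right)} - 10\right) 2263 = \left(-4 - 10\right) 2263 = \left(-14\right) 2263 = -31682$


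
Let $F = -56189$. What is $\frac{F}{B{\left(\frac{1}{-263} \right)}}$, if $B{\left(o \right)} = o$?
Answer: $14777707$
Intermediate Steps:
$\frac{F}{B{\left(\frac{1}{-263} \right)}} = - \frac{56189}{\frac{1}{-263}} = - \frac{56189}{- \frac{1}{263}} = \left(-56189\right) \left(-263\right) = 14777707$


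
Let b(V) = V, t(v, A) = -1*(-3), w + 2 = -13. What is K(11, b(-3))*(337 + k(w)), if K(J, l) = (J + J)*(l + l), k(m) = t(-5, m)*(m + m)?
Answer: -32604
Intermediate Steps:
w = -15 (w = -2 - 13 = -15)
t(v, A) = 3
k(m) = 6*m (k(m) = 3*(m + m) = 3*(2*m) = 6*m)
K(J, l) = 4*J*l (K(J, l) = (2*J)*(2*l) = 4*J*l)
K(11, b(-3))*(337 + k(w)) = (4*11*(-3))*(337 + 6*(-15)) = -132*(337 - 90) = -132*247 = -32604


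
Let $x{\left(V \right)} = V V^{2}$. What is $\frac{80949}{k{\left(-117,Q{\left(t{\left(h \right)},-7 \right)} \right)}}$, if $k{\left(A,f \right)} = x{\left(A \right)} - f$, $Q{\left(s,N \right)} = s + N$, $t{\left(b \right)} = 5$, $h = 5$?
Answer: $- \frac{7359}{145601} \approx -0.050542$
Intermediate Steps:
$x{\left(V \right)} = V^{3}$
$Q{\left(s,N \right)} = N + s$
$k{\left(A,f \right)} = A^{3} - f$
$\frac{80949}{k{\left(-117,Q{\left(t{\left(h \right)},-7 \right)} \right)}} = \frac{80949}{\left(-117\right)^{3} - \left(-7 + 5\right)} = \frac{80949}{-1601613 - -2} = \frac{80949}{-1601613 + 2} = \frac{80949}{-1601611} = 80949 \left(- \frac{1}{1601611}\right) = - \frac{7359}{145601}$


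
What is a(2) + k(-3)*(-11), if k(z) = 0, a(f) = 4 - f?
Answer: 2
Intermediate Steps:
a(2) + k(-3)*(-11) = (4 - 1*2) + 0*(-11) = (4 - 2) + 0 = 2 + 0 = 2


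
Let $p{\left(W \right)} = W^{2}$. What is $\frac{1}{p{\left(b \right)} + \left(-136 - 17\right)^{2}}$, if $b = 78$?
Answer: $\frac{1}{29493} \approx 3.3906 \cdot 10^{-5}$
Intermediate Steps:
$\frac{1}{p{\left(b \right)} + \left(-136 - 17\right)^{2}} = \frac{1}{78^{2} + \left(-136 - 17\right)^{2}} = \frac{1}{6084 + \left(-153\right)^{2}} = \frac{1}{6084 + 23409} = \frac{1}{29493}$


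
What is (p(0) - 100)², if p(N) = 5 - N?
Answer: 9025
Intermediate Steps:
(p(0) - 100)² = ((5 - 1*0) - 100)² = ((5 + 0) - 100)² = (5 - 100)² = (-95)² = 9025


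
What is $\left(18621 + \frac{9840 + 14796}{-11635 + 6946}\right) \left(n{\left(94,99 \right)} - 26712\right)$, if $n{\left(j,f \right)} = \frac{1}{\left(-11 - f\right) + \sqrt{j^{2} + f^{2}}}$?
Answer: $- \frac{5080705711736174}{10217331} + \frac{29096411 \sqrt{18637}}{10217331} \approx -4.9726 \cdot 10^{8}$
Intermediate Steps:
$n{\left(j,f \right)} = \frac{1}{-11 + \sqrt{f^{2} + j^{2}} - f}$ ($n{\left(j,f \right)} = \frac{1}{\left(-11 - f\right) + \sqrt{f^{2} + j^{2}}} = \frac{1}{-11 + \sqrt{f^{2} + j^{2}} - f}$)
$\left(18621 + \frac{9840 + 14796}{-11635 + 6946}\right) \left(n{\left(94,99 \right)} - 26712\right) = \left(18621 + \frac{9840 + 14796}{-11635 + 6946}\right) \left(- \frac{1}{11 + 99 - \sqrt{99^{2} + 94^{2}}} - 26712\right) = \left(18621 + \frac{24636}{-4689}\right) \left(- \frac{1}{11 + 99 - \sqrt{9801 + 8836}} - 26712\right) = \left(18621 + 24636 \left(- \frac{1}{4689}\right)\right) \left(- \frac{1}{11 + 99 - \sqrt{18637}} - 26712\right) = \left(18621 - \frac{8212}{1563}\right) \left(- \frac{1}{110 - \sqrt{18637}} - 26712\right) = \frac{29096411 \left(-26712 - \frac{1}{110 - \sqrt{18637}}\right)}{1563} = - \frac{259074443544}{521} - \frac{29096411}{1563 \left(110 - \sqrt{18637}\right)}$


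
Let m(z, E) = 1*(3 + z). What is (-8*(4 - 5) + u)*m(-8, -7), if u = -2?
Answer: -30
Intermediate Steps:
m(z, E) = 3 + z
(-8*(4 - 5) + u)*m(-8, -7) = (-8*(4 - 5) - 2)*(3 - 8) = (-8*(-1) - 2)*(-5) = (-2*(-4) - 2)*(-5) = (8 - 2)*(-5) = 6*(-5) = -30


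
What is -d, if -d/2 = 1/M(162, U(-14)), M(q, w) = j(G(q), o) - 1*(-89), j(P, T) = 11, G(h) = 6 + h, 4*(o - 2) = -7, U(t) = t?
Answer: 1/50 ≈ 0.020000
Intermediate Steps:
o = ¼ (o = 2 + (¼)*(-7) = 2 - 7/4 = ¼ ≈ 0.25000)
M(q, w) = 100 (M(q, w) = 11 - 1*(-89) = 11 + 89 = 100)
d = -1/50 (d = -2/100 = -2*1/100 = -1/50 ≈ -0.020000)
-d = -1*(-1/50) = 1/50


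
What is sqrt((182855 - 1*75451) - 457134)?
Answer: I*sqrt(349730) ≈ 591.38*I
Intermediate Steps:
sqrt((182855 - 1*75451) - 457134) = sqrt((182855 - 75451) - 457134) = sqrt(107404 - 457134) = sqrt(-349730) = I*sqrt(349730)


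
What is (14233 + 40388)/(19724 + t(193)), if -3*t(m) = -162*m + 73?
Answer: 163863/90365 ≈ 1.8133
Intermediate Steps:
t(m) = -73/3 + 54*m (t(m) = -(-162*m + 73)/3 = -(73 - 162*m)/3 = -73/3 + 54*m)
(14233 + 40388)/(19724 + t(193)) = (14233 + 40388)/(19724 + (-73/3 + 54*193)) = 54621/(19724 + (-73/3 + 10422)) = 54621/(19724 + 31193/3) = 54621/(90365/3) = 54621*(3/90365) = 163863/90365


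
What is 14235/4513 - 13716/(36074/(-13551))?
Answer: 419662293549/81400981 ≈ 5155.5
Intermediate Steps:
14235/4513 - 13716/(36074/(-13551)) = 14235*(1/4513) - 13716/(36074*(-1/13551)) = 14235/4513 - 13716/(-36074/13551) = 14235/4513 - 13716*(-13551/36074) = 14235/4513 + 92932758/18037 = 419662293549/81400981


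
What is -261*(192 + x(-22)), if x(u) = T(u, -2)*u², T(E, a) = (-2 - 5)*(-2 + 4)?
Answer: 1718424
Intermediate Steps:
T(E, a) = -14 (T(E, a) = -7*2 = -14)
x(u) = -14*u²
-261*(192 + x(-22)) = -261*(192 - 14*(-22)²) = -261*(192 - 14*484) = -261*(192 - 6776) = -261*(-6584) = 1718424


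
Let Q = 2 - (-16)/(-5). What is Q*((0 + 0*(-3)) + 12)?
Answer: -72/5 ≈ -14.400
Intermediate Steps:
Q = -6/5 (Q = 2 - (-16)*(-1)/5 = 2 - 4*⅘ = 2 - 16/5 = -6/5 ≈ -1.2000)
Q*((0 + 0*(-3)) + 12) = -6*((0 + 0*(-3)) + 12)/5 = -6*((0 + 0) + 12)/5 = -6*(0 + 12)/5 = -6/5*12 = -72/5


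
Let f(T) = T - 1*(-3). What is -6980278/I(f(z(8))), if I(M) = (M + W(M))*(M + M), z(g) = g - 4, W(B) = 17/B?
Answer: -3490139/66 ≈ -52881.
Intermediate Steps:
z(g) = -4 + g
f(T) = 3 + T (f(T) = T + 3 = 3 + T)
I(M) = 2*M*(M + 17/M) (I(M) = (M + 17/M)*(M + M) = (M + 17/M)*(2*M) = 2*M*(M + 17/M))
-6980278/I(f(z(8))) = -6980278/(34 + 2*(3 + (-4 + 8))**2) = -6980278/(34 + 2*(3 + 4)**2) = -6980278/(34 + 2*7**2) = -6980278/(34 + 2*49) = -6980278/(34 + 98) = -6980278/132 = -6980278*1/132 = -3490139/66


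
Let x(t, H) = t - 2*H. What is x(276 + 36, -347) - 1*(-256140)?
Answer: 257146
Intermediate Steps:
x(276 + 36, -347) - 1*(-256140) = ((276 + 36) - 2*(-347)) - 1*(-256140) = (312 + 694) + 256140 = 1006 + 256140 = 257146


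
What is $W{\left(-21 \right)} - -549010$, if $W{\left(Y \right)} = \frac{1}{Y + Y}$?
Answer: $\frac{23058419}{42} \approx 5.4901 \cdot 10^{5}$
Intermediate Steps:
$W{\left(Y \right)} = \frac{1}{2 Y}$
$W{\left(-21 \right)} - -549010 = \frac{1}{2 \left(-21\right)} - -549010 = \frac{1}{2} \left(- \frac{1}{21}\right) + 549010 = - \frac{1}{42} + 549010 = \frac{23058419}{42}$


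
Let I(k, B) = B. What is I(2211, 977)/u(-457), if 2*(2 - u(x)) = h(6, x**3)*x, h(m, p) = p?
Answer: -1954/43617904797 ≈ -4.4798e-8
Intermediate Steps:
u(x) = 2 - x**4/2 (u(x) = 2 - x**3*x/2 = 2 - x**4/2)
I(2211, 977)/u(-457) = 977/(2 - 1/2*(-457)**4) = 977/(2 - 1/2*43617904801) = 977/(2 - 43617904801/2) = 977/(-43617904797/2) = 977*(-2/43617904797) = -1954/43617904797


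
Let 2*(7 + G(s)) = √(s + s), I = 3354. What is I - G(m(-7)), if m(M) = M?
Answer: 3361 - I*√14/2 ≈ 3361.0 - 1.8708*I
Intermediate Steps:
G(s) = -7 + √2*√s/2 (G(s) = -7 + √(s + s)/2 = -7 + √(2*s)/2 = -7 + (√2*√s)/2 = -7 + √2*√s/2)
I - G(m(-7)) = 3354 - (-7 + √2*√(-7)/2) = 3354 - (-7 + √2*(I*√7)/2) = 3354 - (-7 + I*√14/2) = 3354 + (7 - I*√14/2) = 3361 - I*√14/2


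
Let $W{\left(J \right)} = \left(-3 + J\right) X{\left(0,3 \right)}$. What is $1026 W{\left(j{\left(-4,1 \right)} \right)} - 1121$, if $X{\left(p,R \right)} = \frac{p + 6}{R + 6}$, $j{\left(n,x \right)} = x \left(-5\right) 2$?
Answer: $-10013$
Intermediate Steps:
$j{\left(n,x \right)} = - 10 x$ ($j{\left(n,x \right)} = - 5 x 2 = - 10 x$)
$X{\left(p,R \right)} = \frac{6 + p}{6 + R}$
$W{\left(J \right)} = -2 + \frac{2 J}{3}$ ($W{\left(J \right)} = \left(-3 + J\right) \frac{6 + 0}{6 + 3} = \left(-3 + J\right) \frac{1}{9} \cdot 6 = \left(-3 + J\right) \frac{2}{3} = -2 + \frac{2 J}{3}$)
$1026 W{\left(j{\left(-4,1 \right)} \right)} - 1121 = 1026 \left(-2 + \frac{2 \left(\left(-10\right) 1\right)}{3}\right) - 1121 = 1026 \left(-2 + \frac{2}{3} \left(-10\right)\right) - 1121 = 1026 \left(-2 - \frac{20}{3}\right) - 1121 = 1026 \left(- \frac{26}{3}\right) - 1121 = -8892 - 1121 = -10013$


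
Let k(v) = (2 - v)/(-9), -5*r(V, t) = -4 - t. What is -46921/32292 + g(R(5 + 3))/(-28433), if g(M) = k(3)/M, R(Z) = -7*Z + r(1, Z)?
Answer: -44692508323/30758307606 ≈ -1.4530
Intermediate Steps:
r(V, t) = ⅘ + t/5 (r(V, t) = -(-4 - t)/5 = ⅘ + t/5)
k(v) = -2/9 + v/9 (k(v) = (2 - v)*(-⅑) = -2/9 + v/9)
R(Z) = ⅘ - 34*Z/5 (R(Z) = -7*Z + (⅘ + Z/5) = ⅘ - 34*Z/5)
g(M) = 1/(9*M) (g(M) = (-2/9 + (⅑)*3)/M = (-2/9 + ⅓)/M = 1/(9*M))
-46921/32292 + g(R(5 + 3))/(-28433) = -46921/32292 + (1/(9*(⅘ - 34*(5 + 3)/5)))/(-28433) = -46921*1/32292 + (1/(9*(⅘ - 34/5*8)))*(-1/28433) = -46921/32292 + (1/(9*(⅘ - 272/5)))*(-1/28433) = -46921/32292 + (1/(9*(-268/5)))*(-1/28433) = -46921/32292 + ((⅑)*(-5/268))*(-1/28433) = -46921/32292 - 5/2412*(-1/28433) = -46921/32292 + 5/68580396 = -44692508323/30758307606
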